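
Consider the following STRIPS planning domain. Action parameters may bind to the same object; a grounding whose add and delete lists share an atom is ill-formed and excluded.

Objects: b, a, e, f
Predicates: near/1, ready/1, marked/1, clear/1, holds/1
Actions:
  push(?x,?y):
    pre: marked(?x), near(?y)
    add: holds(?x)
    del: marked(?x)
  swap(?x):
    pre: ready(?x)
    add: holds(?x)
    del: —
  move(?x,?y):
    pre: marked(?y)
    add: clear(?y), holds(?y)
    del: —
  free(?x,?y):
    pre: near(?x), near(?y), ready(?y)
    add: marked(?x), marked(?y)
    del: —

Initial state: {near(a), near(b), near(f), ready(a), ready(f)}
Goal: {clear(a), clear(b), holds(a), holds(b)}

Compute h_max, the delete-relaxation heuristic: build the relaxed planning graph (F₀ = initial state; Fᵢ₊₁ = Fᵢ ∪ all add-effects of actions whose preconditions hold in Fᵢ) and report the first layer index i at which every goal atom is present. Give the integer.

2

F0 = init (5 atoms)
F1 = F0 ∪ {holds(a), holds(f), marked(a), marked(b), marked(f)}  (10 atoms)
F2 = F1 ∪ {clear(a), clear(b), clear(f), holds(b)}  (14 atoms)
goal ⊆ F2  ⇒  h_max = 2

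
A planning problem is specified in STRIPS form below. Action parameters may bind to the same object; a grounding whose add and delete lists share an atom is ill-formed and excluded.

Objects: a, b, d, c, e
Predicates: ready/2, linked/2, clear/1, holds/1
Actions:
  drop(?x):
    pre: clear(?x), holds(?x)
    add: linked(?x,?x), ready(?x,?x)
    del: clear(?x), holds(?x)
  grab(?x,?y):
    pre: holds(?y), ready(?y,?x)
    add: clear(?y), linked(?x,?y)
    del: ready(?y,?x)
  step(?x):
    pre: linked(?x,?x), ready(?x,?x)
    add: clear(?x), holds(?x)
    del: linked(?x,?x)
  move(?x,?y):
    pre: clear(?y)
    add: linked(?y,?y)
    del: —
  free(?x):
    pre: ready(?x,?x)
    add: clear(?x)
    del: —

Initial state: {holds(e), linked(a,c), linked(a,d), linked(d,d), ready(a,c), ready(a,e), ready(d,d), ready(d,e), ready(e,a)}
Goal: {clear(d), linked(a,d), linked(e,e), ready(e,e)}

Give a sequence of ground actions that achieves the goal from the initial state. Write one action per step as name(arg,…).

grab(a,e); drop(e); step(d)

1. grab(a,e)  →  {clear(e), holds(e), linked(a,c), linked(a,d), linked(a,e), linked(d,d), ready(a,c), ready(a,e), ready(d,d), ready(d,e)}
2. drop(e)  →  {linked(a,c), linked(a,d), linked(a,e), linked(d,d), linked(e,e), ready(a,c), ready(a,e), ready(d,d), ready(d,e), ready(e,e)}
3. step(d)  →  {clear(d), holds(d), linked(a,c), linked(a,d), linked(a,e), linked(e,e), ready(a,c), ready(a,e), ready(d,d), ready(d,e), ready(e,e)}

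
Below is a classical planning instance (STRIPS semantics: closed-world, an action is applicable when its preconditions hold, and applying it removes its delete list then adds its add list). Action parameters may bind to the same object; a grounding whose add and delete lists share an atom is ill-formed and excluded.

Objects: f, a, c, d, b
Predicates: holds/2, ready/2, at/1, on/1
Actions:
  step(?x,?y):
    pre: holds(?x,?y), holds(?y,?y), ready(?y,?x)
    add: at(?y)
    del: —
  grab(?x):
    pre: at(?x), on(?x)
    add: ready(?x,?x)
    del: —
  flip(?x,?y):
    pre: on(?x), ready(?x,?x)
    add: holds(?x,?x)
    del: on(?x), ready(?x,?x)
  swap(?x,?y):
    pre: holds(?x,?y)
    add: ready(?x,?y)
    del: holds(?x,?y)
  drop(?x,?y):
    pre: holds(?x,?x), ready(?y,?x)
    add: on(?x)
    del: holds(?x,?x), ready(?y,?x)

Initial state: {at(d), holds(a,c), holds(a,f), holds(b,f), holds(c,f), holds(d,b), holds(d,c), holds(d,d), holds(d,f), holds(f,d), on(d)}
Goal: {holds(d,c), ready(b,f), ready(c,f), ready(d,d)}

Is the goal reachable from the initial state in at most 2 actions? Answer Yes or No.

1. grab(d)  →  {at(d), holds(a,c), holds(a,f), holds(b,f), holds(c,f), holds(d,b), holds(d,c), holds(d,d), holds(d,f), holds(f,d), on(d), ready(d,d)}
2. swap(c,f)  →  {at(d), holds(a,c), holds(a,f), holds(b,f), holds(d,b), holds(d,c), holds(d,d), holds(d,f), holds(f,d), on(d), ready(c,f), ready(d,d)}
3. swap(b,f)  →  {at(d), holds(a,c), holds(a,f), holds(d,b), holds(d,c), holds(d,d), holds(d,f), holds(f,d), on(d), ready(b,f), ready(c,f), ready(d,d)}
optimal plan length = 3; 3 > 2

No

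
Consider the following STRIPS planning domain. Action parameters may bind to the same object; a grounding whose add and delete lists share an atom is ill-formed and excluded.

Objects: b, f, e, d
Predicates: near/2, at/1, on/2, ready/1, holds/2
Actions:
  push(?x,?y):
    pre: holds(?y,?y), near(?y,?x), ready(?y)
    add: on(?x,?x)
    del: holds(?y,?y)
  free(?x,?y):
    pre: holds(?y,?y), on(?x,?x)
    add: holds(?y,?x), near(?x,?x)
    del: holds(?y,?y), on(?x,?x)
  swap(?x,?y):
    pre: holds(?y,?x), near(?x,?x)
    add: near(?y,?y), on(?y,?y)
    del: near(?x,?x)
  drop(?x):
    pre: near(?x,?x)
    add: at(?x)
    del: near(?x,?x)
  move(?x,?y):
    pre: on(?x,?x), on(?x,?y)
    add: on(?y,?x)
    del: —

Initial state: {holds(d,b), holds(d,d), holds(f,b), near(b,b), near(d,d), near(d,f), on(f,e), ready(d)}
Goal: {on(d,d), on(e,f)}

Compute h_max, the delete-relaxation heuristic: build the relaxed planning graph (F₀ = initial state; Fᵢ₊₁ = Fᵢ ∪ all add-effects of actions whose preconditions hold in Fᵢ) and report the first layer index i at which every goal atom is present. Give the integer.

F0 = init (8 atoms)
F1 = F0 ∪ {at(b), at(d), near(f,f), on(d,d), on(f,f)}  (13 atoms)
F2 = F1 ∪ {at(f), holds(d,f), on(e,f)}  (16 atoms)
goal ⊆ F2  ⇒  h_max = 2

2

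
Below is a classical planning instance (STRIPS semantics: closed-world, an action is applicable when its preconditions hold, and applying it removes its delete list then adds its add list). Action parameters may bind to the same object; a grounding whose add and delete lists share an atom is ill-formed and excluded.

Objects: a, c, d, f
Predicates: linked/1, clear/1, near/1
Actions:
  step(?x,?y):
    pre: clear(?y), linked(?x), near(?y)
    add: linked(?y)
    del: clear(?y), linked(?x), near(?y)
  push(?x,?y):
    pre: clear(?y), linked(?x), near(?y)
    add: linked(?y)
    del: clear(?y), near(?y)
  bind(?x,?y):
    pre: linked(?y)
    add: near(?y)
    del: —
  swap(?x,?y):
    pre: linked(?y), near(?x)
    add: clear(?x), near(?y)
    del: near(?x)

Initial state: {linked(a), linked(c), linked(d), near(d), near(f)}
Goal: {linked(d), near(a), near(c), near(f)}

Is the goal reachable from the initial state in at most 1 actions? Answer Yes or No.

1. bind(a,a)  →  {linked(a), linked(c), linked(d), near(a), near(d), near(f)}
2. bind(a,c)  →  {linked(a), linked(c), linked(d), near(a), near(c), near(d), near(f)}
optimal plan length = 2; 2 > 1

No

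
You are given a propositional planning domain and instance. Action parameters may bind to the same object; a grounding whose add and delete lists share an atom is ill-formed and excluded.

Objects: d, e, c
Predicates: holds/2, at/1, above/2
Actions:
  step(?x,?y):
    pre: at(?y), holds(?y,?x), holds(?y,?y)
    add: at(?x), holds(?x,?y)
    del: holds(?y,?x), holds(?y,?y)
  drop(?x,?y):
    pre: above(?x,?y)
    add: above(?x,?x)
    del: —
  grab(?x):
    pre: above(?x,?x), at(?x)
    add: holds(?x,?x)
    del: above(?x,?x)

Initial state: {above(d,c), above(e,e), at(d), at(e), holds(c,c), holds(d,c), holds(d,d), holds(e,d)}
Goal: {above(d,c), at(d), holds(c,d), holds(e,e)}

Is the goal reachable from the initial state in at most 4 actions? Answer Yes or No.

Yes

1. step(c,d)  →  {above(d,c), above(e,e), at(c), at(d), at(e), holds(c,c), holds(c,d), holds(e,d)}
2. grab(e)  →  {above(d,c), at(c), at(d), at(e), holds(c,c), holds(c,d), holds(e,d), holds(e,e)}
optimal plan length = 2; 2 ≤ 4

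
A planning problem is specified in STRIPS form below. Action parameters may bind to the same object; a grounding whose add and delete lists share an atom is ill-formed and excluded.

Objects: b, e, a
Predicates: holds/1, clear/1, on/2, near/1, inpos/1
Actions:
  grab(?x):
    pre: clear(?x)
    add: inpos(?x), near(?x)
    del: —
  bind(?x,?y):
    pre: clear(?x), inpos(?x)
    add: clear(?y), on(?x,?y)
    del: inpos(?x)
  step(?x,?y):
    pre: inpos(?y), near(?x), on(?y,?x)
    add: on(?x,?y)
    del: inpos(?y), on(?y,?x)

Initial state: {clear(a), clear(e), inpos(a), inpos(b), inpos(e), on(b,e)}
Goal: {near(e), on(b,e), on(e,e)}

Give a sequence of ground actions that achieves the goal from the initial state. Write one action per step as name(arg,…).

grab(e); bind(e,e)

1. grab(e)  →  {clear(a), clear(e), inpos(a), inpos(b), inpos(e), near(e), on(b,e)}
2. bind(e,e)  →  {clear(a), clear(e), inpos(a), inpos(b), near(e), on(b,e), on(e,e)}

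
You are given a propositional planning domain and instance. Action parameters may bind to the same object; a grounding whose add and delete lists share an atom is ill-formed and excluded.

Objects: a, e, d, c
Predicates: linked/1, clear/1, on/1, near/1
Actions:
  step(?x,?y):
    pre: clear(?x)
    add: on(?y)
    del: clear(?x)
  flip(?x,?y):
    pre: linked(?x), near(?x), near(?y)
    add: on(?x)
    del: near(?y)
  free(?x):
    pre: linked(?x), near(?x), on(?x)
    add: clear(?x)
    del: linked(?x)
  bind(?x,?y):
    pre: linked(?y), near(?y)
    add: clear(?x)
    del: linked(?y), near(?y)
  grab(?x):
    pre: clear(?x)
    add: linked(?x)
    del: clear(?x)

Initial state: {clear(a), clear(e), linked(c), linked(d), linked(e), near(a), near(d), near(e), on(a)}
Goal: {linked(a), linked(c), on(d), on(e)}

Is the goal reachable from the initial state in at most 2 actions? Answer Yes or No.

1. step(e,e)  →  {clear(a), linked(c), linked(d), linked(e), near(a), near(d), near(e), on(a), on(e)}
2. flip(d,a)  →  {clear(a), linked(c), linked(d), linked(e), near(d), near(e), on(a), on(d), on(e)}
3. grab(a)  →  {linked(a), linked(c), linked(d), linked(e), near(d), near(e), on(a), on(d), on(e)}
optimal plan length = 3; 3 > 2

No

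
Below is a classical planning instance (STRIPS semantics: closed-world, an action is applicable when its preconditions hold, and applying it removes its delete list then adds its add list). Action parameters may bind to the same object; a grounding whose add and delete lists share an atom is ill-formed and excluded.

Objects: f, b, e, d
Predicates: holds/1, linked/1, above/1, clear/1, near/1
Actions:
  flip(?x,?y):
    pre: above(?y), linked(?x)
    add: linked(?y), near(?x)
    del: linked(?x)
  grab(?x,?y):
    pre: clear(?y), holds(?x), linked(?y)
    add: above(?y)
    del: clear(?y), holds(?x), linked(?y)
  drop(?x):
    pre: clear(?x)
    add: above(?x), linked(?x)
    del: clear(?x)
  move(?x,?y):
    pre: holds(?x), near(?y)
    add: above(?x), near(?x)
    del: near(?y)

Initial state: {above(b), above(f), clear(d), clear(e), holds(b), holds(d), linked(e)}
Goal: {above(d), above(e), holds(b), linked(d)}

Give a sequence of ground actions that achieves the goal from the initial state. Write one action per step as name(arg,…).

1. grab(d,e)  →  {above(b), above(e), above(f), clear(d), holds(b)}
2. drop(d)  →  {above(b), above(d), above(e), above(f), holds(b), linked(d)}

grab(d,e); drop(d)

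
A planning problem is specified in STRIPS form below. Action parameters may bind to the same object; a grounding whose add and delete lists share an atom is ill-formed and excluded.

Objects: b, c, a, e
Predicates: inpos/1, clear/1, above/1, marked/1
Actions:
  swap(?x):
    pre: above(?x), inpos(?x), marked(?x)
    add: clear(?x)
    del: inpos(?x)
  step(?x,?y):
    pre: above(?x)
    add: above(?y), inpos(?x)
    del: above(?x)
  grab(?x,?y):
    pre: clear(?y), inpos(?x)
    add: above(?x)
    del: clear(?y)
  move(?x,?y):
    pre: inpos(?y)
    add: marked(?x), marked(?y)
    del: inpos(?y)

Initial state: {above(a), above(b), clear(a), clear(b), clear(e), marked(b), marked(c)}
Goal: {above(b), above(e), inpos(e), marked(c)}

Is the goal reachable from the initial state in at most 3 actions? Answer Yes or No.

1. step(b,e)  →  {above(a), above(e), clear(a), clear(b), clear(e), inpos(b), marked(b), marked(c)}
2. step(e,b)  →  {above(a), above(b), clear(a), clear(b), clear(e), inpos(b), inpos(e), marked(b), marked(c)}
3. step(a,e)  →  {above(b), above(e), clear(a), clear(b), clear(e), inpos(a), inpos(b), inpos(e), marked(b), marked(c)}
optimal plan length = 3; 3 ≤ 3

Yes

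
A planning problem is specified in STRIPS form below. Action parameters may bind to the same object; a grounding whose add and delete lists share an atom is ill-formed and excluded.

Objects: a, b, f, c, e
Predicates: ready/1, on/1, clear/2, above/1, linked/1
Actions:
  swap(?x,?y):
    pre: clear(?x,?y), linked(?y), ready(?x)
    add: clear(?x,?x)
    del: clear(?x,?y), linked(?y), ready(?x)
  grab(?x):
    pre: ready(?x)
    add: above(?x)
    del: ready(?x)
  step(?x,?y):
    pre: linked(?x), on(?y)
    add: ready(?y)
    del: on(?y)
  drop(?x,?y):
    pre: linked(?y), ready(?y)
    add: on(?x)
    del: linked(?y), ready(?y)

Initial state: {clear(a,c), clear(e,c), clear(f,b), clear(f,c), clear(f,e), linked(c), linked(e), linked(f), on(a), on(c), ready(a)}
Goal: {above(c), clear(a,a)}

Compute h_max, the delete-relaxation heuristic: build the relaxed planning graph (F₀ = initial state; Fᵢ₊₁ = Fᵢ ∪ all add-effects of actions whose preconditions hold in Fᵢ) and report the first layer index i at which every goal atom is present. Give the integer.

2

F0 = init (11 atoms)
F1 = F0 ∪ {above(a), clear(a,a), ready(c)}  (14 atoms)
F2 = F1 ∪ {above(c), on(b), on(e), on(f)}  (18 atoms)
goal ⊆ F2  ⇒  h_max = 2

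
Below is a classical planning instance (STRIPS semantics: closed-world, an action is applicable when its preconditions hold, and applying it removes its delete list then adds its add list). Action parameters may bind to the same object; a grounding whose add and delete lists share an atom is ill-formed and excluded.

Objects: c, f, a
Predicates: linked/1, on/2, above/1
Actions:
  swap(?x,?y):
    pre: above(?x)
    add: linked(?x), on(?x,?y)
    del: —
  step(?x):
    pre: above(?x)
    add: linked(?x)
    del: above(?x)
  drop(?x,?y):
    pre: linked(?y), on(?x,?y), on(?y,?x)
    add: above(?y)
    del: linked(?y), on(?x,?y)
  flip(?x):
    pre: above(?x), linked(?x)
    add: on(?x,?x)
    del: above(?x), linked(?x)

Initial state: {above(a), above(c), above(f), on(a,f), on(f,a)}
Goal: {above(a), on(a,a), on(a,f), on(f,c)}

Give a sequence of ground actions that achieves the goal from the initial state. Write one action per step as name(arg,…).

swap(f,c); swap(a,a)

1. swap(f,c)  →  {above(a), above(c), above(f), linked(f), on(a,f), on(f,a), on(f,c)}
2. swap(a,a)  →  {above(a), above(c), above(f), linked(a), linked(f), on(a,a), on(a,f), on(f,a), on(f,c)}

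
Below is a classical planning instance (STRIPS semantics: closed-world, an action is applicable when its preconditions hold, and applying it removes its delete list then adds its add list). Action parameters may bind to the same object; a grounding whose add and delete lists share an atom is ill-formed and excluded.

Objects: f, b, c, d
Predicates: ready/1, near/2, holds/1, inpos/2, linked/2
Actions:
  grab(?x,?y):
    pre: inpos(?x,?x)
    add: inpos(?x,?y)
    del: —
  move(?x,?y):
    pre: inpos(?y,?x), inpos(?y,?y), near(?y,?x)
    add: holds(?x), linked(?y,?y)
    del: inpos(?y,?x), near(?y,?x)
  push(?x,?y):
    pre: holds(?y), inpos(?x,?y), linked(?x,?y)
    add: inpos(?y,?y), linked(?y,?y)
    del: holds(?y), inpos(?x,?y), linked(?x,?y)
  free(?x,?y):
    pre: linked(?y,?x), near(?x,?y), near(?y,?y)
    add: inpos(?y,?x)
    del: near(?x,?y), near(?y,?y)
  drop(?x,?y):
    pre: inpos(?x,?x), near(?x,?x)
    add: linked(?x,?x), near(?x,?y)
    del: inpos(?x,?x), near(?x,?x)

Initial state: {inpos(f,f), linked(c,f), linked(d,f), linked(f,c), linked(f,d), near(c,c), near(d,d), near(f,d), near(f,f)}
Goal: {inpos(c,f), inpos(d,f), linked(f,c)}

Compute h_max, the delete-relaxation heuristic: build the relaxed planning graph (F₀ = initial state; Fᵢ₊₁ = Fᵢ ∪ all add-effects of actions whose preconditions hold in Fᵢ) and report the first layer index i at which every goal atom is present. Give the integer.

F0 = init (9 atoms)
F1 = F0 ∪ {holds(f), inpos(d,f), inpos(f,b), inpos(f,c), inpos(f,d), linked(f,f), near(f,b), near(f,c)}  (17 atoms)
F2 = F1 ∪ {holds(b), holds(c), holds(d), inpos(c,f)}  (21 atoms)
goal ⊆ F2  ⇒  h_max = 2

2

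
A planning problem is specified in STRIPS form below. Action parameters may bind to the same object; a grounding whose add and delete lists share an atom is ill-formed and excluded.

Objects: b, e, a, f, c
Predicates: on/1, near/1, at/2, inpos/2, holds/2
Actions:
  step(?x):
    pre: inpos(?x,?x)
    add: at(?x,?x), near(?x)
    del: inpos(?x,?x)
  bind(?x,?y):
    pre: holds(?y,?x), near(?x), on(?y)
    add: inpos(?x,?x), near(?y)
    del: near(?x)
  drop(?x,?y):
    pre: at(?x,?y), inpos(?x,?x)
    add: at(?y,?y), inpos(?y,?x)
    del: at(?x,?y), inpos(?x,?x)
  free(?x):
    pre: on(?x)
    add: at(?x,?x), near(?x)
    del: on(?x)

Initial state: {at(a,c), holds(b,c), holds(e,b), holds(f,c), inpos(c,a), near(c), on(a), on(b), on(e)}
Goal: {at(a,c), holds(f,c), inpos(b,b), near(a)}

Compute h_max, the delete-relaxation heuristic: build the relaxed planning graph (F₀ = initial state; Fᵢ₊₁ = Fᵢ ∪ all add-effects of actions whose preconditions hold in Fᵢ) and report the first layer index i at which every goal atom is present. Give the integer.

F0 = init (9 atoms)
F1 = F0 ∪ {at(a,a), at(b,b), at(e,e), inpos(c,c), near(a), near(b), near(e)}  (16 atoms)
F2 = F1 ∪ {at(c,c), inpos(b,b)}  (18 atoms)
goal ⊆ F2  ⇒  h_max = 2

2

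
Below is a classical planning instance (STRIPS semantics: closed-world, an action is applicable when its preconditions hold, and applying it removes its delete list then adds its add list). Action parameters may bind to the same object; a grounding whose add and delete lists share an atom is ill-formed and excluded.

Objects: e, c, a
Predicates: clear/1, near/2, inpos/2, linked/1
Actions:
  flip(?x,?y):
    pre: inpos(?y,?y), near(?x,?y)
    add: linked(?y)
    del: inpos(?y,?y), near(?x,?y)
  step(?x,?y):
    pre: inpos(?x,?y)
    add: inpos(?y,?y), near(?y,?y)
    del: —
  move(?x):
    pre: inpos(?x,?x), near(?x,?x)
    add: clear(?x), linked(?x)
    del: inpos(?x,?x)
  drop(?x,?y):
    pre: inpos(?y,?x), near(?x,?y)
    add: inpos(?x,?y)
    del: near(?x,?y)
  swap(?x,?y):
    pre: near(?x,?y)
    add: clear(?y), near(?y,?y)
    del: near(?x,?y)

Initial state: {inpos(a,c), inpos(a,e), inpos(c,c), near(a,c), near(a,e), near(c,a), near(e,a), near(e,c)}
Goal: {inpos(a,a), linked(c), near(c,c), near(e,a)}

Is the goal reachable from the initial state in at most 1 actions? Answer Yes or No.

No

1. flip(e,c)  →  {inpos(a,c), inpos(a,e), linked(c), near(a,c), near(a,e), near(c,a), near(e,a)}
2. step(a,c)  →  {inpos(a,c), inpos(a,e), inpos(c,c), linked(c), near(a,c), near(a,e), near(c,a), near(c,c), near(e,a)}
3. drop(c,a)  →  {inpos(a,c), inpos(a,e), inpos(c,a), inpos(c,c), linked(c), near(a,c), near(a,e), near(c,c), near(e,a)}
4. step(c,a)  →  {inpos(a,a), inpos(a,c), inpos(a,e), inpos(c,a), inpos(c,c), linked(c), near(a,a), near(a,c), near(a,e), near(c,c), near(e,a)}
optimal plan length = 4; 4 > 1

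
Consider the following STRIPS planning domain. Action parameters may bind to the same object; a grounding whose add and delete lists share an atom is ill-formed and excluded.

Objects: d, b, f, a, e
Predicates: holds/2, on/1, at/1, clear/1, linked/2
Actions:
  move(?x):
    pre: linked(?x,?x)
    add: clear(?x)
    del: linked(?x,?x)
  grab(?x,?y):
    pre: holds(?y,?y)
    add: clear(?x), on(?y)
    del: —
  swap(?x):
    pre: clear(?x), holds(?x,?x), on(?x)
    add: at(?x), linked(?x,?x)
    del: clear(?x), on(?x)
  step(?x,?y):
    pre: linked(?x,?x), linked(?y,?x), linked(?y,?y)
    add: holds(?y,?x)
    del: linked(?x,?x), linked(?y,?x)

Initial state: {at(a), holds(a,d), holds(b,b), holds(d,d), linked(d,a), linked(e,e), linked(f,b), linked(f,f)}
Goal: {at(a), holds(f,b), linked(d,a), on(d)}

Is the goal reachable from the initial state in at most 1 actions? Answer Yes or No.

No

1. grab(d,d)  →  {at(a), clear(d), holds(a,d), holds(b,b), holds(d,d), linked(d,a), linked(e,e), linked(f,b), linked(f,f), on(d)}
2. grab(b,b)  →  {at(a), clear(b), clear(d), holds(a,d), holds(b,b), holds(d,d), linked(d,a), linked(e,e), linked(f,b), linked(f,f), on(b), on(d)}
3. swap(b)  →  {at(a), at(b), clear(d), holds(a,d), holds(b,b), holds(d,d), linked(b,b), linked(d,a), linked(e,e), linked(f,b), linked(f,f), on(d)}
4. step(b,f)  →  {at(a), at(b), clear(d), holds(a,d), holds(b,b), holds(d,d), holds(f,b), linked(d,a), linked(e,e), linked(f,f), on(d)}
optimal plan length = 4; 4 > 1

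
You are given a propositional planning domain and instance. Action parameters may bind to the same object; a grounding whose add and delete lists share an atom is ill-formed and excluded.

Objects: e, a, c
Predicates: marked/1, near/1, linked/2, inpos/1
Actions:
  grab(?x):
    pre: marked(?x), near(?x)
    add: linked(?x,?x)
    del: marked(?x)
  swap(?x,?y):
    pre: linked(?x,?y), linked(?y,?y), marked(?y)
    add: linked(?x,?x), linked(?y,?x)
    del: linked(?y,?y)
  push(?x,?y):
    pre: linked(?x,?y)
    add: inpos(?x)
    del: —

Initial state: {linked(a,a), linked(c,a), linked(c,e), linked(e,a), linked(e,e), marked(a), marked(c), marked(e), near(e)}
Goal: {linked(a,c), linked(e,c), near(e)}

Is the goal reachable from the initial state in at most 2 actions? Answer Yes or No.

Yes

1. swap(c,e)  →  {linked(a,a), linked(c,a), linked(c,c), linked(c,e), linked(e,a), linked(e,c), marked(a), marked(c), marked(e), near(e)}
2. swap(c,a)  →  {linked(a,c), linked(c,a), linked(c,c), linked(c,e), linked(e,a), linked(e,c), marked(a), marked(c), marked(e), near(e)}
optimal plan length = 2; 2 ≤ 2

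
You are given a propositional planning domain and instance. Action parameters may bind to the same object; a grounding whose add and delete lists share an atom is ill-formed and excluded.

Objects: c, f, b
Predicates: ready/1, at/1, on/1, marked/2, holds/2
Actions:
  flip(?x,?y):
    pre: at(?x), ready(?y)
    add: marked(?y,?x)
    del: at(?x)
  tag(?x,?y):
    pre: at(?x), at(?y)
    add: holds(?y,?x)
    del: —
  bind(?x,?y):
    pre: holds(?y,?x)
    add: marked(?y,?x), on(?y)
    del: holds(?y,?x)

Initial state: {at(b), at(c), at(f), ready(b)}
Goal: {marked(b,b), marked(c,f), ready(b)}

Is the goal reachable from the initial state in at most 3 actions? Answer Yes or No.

Yes

1. flip(b,b)  →  {at(c), at(f), marked(b,b), ready(b)}
2. tag(f,c)  →  {at(c), at(f), holds(c,f), marked(b,b), ready(b)}
3. bind(f,c)  →  {at(c), at(f), marked(b,b), marked(c,f), on(c), ready(b)}
optimal plan length = 3; 3 ≤ 3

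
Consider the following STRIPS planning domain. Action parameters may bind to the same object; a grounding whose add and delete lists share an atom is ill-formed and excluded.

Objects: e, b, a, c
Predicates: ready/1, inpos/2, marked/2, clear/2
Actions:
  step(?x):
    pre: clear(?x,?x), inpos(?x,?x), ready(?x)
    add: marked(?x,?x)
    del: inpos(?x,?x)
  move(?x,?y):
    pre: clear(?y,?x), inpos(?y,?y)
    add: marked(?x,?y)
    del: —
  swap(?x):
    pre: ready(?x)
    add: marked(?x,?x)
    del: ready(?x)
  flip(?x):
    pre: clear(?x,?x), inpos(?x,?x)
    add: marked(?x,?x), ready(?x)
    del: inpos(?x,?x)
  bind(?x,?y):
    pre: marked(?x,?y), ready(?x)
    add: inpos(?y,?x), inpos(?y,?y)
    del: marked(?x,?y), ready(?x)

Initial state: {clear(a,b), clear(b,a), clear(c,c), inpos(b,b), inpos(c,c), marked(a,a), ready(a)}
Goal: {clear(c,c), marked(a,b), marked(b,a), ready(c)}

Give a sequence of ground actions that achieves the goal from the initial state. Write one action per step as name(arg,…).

1. move(a,b)  →  {clear(a,b), clear(b,a), clear(c,c), inpos(b,b), inpos(c,c), marked(a,a), marked(a,b), ready(a)}
2. flip(c)  →  {clear(a,b), clear(b,a), clear(c,c), inpos(b,b), marked(a,a), marked(a,b), marked(c,c), ready(a), ready(c)}
3. bind(a,a)  →  {clear(a,b), clear(b,a), clear(c,c), inpos(a,a), inpos(b,b), marked(a,b), marked(c,c), ready(c)}
4. move(b,a)  →  {clear(a,b), clear(b,a), clear(c,c), inpos(a,a), inpos(b,b), marked(a,b), marked(b,a), marked(c,c), ready(c)}

move(a,b); flip(c); bind(a,a); move(b,a)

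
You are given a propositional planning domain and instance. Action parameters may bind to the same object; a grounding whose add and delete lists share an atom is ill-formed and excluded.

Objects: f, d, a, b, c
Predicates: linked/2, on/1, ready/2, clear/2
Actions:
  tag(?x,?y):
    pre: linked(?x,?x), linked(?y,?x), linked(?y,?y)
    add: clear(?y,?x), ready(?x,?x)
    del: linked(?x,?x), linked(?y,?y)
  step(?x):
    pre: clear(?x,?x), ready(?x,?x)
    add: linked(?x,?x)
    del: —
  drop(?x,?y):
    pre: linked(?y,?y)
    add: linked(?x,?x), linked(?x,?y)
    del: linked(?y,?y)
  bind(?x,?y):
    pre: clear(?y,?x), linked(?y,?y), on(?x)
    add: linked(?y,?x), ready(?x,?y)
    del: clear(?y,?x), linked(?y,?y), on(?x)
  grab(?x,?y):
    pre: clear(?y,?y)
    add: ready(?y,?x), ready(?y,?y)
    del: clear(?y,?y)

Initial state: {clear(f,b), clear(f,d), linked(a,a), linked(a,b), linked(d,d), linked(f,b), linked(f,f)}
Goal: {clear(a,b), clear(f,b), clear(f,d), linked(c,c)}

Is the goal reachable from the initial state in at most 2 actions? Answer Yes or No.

1. drop(b,f)  →  {clear(f,b), clear(f,d), linked(a,a), linked(a,b), linked(b,b), linked(b,f), linked(d,d), linked(f,b)}
2. tag(b,a)  →  {clear(a,b), clear(f,b), clear(f,d), linked(a,b), linked(b,f), linked(d,d), linked(f,b), ready(b,b)}
3. drop(c,d)  →  {clear(a,b), clear(f,b), clear(f,d), linked(a,b), linked(b,f), linked(c,c), linked(c,d), linked(f,b), ready(b,b)}
optimal plan length = 3; 3 > 2

No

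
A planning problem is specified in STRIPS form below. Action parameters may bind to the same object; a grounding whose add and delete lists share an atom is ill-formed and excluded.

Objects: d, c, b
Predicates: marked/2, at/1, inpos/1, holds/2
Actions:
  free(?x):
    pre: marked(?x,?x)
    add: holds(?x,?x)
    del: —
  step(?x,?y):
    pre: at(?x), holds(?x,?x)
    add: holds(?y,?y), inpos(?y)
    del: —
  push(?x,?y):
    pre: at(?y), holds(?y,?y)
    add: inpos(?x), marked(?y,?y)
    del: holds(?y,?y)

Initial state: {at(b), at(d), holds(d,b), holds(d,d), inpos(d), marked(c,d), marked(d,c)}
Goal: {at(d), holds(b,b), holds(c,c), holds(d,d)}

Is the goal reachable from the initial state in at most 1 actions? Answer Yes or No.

No

1. step(d,c)  →  {at(b), at(d), holds(c,c), holds(d,b), holds(d,d), inpos(c), inpos(d), marked(c,d), marked(d,c)}
2. step(d,b)  →  {at(b), at(d), holds(b,b), holds(c,c), holds(d,b), holds(d,d), inpos(b), inpos(c), inpos(d), marked(c,d), marked(d,c)}
optimal plan length = 2; 2 > 1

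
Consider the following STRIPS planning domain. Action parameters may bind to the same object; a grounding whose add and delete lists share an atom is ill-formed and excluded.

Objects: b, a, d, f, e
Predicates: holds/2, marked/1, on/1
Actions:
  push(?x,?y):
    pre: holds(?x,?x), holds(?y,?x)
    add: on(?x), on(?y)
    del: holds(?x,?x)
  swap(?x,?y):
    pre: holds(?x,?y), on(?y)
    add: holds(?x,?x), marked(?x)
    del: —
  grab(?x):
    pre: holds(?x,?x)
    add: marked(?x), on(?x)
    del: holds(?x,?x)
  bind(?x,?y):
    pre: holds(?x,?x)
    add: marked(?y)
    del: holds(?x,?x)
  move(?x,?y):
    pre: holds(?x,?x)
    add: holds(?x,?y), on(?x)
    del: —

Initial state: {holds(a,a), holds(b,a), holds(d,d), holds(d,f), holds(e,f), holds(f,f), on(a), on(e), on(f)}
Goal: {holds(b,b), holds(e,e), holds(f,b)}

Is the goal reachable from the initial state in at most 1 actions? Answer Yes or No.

No

1. swap(b,a)  →  {holds(a,a), holds(b,a), holds(b,b), holds(d,d), holds(d,f), holds(e,f), holds(f,f), marked(b), on(a), on(e), on(f)}
2. swap(e,f)  →  {holds(a,a), holds(b,a), holds(b,b), holds(d,d), holds(d,f), holds(e,e), holds(e,f), holds(f,f), marked(b), marked(e), on(a), on(e), on(f)}
3. move(f,b)  →  {holds(a,a), holds(b,a), holds(b,b), holds(d,d), holds(d,f), holds(e,e), holds(e,f), holds(f,b), holds(f,f), marked(b), marked(e), on(a), on(e), on(f)}
optimal plan length = 3; 3 > 1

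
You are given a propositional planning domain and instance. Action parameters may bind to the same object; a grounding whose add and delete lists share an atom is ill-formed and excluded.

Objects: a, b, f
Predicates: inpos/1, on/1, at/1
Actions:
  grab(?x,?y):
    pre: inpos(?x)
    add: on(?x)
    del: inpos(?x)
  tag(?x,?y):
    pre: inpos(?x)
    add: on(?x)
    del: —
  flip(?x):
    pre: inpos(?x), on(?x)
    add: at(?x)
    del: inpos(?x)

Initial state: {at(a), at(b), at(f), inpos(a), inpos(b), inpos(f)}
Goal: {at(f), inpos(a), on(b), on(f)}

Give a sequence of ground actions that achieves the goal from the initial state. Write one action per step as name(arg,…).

1. grab(b,a)  →  {at(a), at(b), at(f), inpos(a), inpos(f), on(b)}
2. grab(f,a)  →  {at(a), at(b), at(f), inpos(a), on(b), on(f)}

grab(b,a); grab(f,a)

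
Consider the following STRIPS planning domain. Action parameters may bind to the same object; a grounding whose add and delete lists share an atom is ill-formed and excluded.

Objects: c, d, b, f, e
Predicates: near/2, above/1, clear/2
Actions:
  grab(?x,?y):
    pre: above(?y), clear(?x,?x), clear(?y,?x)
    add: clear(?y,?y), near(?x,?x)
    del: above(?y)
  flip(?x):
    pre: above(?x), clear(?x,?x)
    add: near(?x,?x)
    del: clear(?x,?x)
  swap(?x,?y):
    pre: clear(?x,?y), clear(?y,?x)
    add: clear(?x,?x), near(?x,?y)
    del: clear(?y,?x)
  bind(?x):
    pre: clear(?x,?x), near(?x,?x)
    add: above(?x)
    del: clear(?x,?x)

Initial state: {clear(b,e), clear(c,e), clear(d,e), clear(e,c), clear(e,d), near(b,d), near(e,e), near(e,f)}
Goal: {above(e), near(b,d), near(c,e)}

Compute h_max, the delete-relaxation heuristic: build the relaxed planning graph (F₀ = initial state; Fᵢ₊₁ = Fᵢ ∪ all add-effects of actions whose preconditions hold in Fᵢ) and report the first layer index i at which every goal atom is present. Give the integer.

F0 = init (8 atoms)
F1 = F0 ∪ {clear(c,c), clear(d,d), clear(e,e), near(c,e), near(d,e), near(e,c), near(e,d)}  (15 atoms)
F2 = F1 ∪ {above(e)}  (16 atoms)
goal ⊆ F2  ⇒  h_max = 2

2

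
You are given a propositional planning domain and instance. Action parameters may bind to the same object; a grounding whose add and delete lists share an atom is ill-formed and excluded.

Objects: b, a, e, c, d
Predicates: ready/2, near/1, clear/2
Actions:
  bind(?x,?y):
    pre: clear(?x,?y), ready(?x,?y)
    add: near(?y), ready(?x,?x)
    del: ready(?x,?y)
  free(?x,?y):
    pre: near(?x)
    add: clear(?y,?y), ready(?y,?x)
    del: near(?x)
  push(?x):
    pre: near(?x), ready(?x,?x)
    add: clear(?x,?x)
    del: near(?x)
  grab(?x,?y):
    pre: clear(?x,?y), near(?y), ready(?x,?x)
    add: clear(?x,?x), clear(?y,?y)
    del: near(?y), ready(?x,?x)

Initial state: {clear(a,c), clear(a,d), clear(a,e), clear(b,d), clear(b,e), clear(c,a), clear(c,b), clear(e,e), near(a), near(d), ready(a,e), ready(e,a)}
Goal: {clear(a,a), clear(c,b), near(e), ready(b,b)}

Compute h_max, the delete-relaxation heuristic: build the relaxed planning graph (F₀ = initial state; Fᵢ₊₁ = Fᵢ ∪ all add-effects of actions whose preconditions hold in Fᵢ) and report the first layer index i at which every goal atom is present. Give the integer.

2

F0 = init (12 atoms)
F1 = F0 ∪ {clear(a,a), clear(b,b), clear(c,c), clear(d,d), near(e), ready(a,a), ready(a,d), ready(b,a), ready(b,d), ready(c,a), ready(c,d), ready(d,a), ready(d,d), ready(e,d)}  (26 atoms)
F2 = F1 ∪ {ready(b,b), ready(b,e), ready(c,c), ready(c,e), ready(d,e), ready(e,e)}  (32 atoms)
goal ⊆ F2  ⇒  h_max = 2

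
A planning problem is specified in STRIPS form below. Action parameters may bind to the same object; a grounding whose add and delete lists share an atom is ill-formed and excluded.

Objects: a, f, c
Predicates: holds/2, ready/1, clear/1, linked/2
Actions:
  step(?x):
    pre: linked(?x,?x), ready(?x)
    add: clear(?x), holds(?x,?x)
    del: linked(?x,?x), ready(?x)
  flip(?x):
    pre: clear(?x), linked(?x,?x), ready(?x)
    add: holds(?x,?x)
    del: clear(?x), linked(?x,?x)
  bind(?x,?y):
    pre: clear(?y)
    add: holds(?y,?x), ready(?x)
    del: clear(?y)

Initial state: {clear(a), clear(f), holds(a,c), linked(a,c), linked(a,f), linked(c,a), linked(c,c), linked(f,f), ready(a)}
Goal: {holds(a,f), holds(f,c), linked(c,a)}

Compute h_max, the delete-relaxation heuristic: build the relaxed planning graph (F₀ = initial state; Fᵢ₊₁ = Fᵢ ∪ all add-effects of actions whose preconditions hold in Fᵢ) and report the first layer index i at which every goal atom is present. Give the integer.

1

F0 = init (9 atoms)
F1 = F0 ∪ {holds(a,a), holds(a,f), holds(f,a), holds(f,c), holds(f,f), ready(c), ready(f)}  (16 atoms)
goal ⊆ F1  ⇒  h_max = 1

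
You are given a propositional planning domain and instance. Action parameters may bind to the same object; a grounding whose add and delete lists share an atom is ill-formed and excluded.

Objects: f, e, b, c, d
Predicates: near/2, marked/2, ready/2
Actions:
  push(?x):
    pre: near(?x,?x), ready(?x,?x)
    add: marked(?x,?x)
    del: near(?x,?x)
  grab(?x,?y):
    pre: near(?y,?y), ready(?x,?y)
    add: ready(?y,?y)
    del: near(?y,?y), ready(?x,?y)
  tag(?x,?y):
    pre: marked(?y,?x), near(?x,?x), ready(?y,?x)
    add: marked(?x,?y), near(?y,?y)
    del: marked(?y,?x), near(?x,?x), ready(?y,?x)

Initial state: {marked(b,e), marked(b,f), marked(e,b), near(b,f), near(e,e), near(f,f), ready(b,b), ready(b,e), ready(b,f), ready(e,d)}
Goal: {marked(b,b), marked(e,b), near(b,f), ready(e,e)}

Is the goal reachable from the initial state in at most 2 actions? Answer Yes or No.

No

1. grab(b,e)  →  {marked(b,e), marked(b,f), marked(e,b), near(b,f), near(f,f), ready(b,b), ready(b,f), ready(e,d), ready(e,e)}
2. tag(f,b)  →  {marked(b,e), marked(e,b), marked(f,b), near(b,b), near(b,f), ready(b,b), ready(e,d), ready(e,e)}
3. push(b)  →  {marked(b,b), marked(b,e), marked(e,b), marked(f,b), near(b,f), ready(b,b), ready(e,d), ready(e,e)}
optimal plan length = 3; 3 > 2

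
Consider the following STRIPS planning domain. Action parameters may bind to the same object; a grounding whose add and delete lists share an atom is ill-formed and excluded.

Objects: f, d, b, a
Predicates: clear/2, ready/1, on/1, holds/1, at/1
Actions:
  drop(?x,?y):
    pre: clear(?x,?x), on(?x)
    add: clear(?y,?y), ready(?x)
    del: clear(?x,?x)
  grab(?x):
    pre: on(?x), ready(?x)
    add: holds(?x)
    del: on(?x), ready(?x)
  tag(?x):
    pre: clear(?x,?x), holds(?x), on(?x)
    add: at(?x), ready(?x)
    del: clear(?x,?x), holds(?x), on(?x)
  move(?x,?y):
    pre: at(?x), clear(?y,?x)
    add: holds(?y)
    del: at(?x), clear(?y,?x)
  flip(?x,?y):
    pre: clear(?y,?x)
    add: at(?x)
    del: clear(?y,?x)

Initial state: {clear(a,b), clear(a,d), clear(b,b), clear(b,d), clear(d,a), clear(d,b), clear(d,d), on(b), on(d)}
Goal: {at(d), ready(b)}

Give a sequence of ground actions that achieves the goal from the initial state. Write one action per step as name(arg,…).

drop(b,f); flip(d,d)

1. drop(b,f)  →  {clear(a,b), clear(a,d), clear(b,d), clear(d,a), clear(d,b), clear(d,d), clear(f,f), on(b), on(d), ready(b)}
2. flip(d,d)  →  {at(d), clear(a,b), clear(a,d), clear(b,d), clear(d,a), clear(d,b), clear(f,f), on(b), on(d), ready(b)}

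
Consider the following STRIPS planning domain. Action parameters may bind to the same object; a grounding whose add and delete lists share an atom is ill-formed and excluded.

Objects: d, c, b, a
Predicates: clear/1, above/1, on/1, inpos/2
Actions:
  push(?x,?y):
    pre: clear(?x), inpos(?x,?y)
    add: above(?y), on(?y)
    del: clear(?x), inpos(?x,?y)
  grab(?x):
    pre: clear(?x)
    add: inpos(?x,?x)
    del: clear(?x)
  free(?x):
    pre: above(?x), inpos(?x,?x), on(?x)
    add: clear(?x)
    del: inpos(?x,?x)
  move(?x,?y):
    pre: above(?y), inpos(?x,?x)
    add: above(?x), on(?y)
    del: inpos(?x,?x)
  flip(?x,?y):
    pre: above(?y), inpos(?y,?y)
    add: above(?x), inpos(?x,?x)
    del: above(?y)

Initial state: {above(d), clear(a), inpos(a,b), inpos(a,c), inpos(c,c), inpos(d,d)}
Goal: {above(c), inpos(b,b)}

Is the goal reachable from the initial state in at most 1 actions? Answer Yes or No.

1. push(a,c)  →  {above(c), above(d), inpos(a,b), inpos(c,c), inpos(d,d), on(c)}
2. flip(b,d)  →  {above(b), above(c), inpos(a,b), inpos(b,b), inpos(c,c), inpos(d,d), on(c)}
optimal plan length = 2; 2 > 1

No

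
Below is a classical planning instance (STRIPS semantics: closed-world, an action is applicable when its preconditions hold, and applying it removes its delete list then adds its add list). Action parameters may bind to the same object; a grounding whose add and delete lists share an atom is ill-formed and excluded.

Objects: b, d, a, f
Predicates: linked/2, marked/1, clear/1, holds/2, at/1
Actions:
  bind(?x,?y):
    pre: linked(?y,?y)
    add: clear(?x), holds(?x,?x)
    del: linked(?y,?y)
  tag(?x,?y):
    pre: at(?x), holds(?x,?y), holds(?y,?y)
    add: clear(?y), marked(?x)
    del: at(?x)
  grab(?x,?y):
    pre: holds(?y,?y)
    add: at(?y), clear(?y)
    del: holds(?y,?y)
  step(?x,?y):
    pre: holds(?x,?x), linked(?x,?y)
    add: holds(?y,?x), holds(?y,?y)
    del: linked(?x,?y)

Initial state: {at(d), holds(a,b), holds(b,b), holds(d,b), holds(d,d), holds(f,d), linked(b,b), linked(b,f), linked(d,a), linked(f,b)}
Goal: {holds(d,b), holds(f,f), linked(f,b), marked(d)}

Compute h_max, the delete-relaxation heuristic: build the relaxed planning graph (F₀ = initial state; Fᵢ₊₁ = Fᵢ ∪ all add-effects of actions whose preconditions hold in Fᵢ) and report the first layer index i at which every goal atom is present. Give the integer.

1

F0 = init (10 atoms)
F1 = F0 ∪ {at(b), clear(a), clear(b), clear(d), clear(f), holds(a,a), holds(a,d), holds(f,b), holds(f,f), marked(d)}  (20 atoms)
goal ⊆ F1  ⇒  h_max = 1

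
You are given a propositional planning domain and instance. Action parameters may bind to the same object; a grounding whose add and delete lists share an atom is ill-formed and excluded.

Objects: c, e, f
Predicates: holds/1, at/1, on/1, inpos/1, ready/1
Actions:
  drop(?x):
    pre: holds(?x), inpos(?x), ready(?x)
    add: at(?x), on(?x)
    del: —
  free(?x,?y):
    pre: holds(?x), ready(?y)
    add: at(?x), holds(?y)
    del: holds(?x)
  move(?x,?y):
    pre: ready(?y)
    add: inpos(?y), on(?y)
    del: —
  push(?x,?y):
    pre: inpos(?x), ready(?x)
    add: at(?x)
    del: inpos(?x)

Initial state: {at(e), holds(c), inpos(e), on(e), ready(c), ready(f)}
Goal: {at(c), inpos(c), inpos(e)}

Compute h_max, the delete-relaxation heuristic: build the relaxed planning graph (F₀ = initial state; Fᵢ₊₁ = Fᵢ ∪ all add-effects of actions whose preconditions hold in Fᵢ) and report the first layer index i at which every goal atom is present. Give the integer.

1

F0 = init (6 atoms)
F1 = F0 ∪ {at(c), holds(f), inpos(c), inpos(f), on(c), on(f)}  (12 atoms)
goal ⊆ F1  ⇒  h_max = 1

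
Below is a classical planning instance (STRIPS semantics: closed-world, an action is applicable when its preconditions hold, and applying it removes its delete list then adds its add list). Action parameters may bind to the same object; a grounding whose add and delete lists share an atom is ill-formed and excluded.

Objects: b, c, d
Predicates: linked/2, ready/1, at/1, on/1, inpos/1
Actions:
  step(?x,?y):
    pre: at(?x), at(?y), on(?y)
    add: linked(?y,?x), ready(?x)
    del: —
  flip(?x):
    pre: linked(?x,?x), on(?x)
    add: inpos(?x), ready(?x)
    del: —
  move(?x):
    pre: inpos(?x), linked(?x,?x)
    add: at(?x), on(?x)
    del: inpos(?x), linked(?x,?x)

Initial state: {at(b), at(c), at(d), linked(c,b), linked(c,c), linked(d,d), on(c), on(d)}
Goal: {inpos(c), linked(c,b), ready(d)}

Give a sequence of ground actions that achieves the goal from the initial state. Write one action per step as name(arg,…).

step(d,c); flip(c)

1. step(d,c)  →  {at(b), at(c), at(d), linked(c,b), linked(c,c), linked(c,d), linked(d,d), on(c), on(d), ready(d)}
2. flip(c)  →  {at(b), at(c), at(d), inpos(c), linked(c,b), linked(c,c), linked(c,d), linked(d,d), on(c), on(d), ready(c), ready(d)}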